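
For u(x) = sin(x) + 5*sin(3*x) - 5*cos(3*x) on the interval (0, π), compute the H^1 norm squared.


||u||_{H^1(0,π)}^2 = 251*π

u'(x) = 15*sin(3*x) + cos(x) + 15*cos(3*x).
Expand u² and (u')² and integrate term by term on (0, π), using: for integers n ≥ 1, ∫_0^π sin²(nx) dx = ∫_0^π cos²(nx) dx = π/2; for n ≠ n', ∫_0^π sin(nx)sin(n'x) dx = ∫_0^π cos(nx)cos(n'x) dx = 0; and by product-to-sum, ∫_0^π sin(nx)cos(n'x) dx = ½∫_0^π [sin((n+n')x) + sin((n−n')x)] dx, which is 0 when n+n' is even and 2n/(n²−n'²) when n+n' is odd (it need not vanish on (0, π)).
  u² squared terms: (-5)²·∫cos(3x)² dx = 25·π/2 = 25*π/2;  (5)²·∫sin(3x)² dx = 25·π/2 = 25*π/2;  (1)²·∫sin(x)² dx = 1·π/2 = π/2.
  u² cross terms: 2·(-5)·(5)·∫cos(3x)·sin(3x) dx = -50·(0) = 0;  2·(-5)·(1)·∫cos(3x)·sin(x) dx = -10·(0) = 0;  2·(5)·(1)·∫sin(3x)·sin(x) dx = 10·(0) = 0.
  So ∫_0^π u² dx = 25*π/2 + 25*π/2 + π/2 + 0 + 0 + 0 = 51*π/2.
  (u')² squared terms: (15)²·∫cos(3x)² dx = 225·π/2 = 225*π/2;  (15)²·∫sin(3x)² dx = 225·π/2 = 225*π/2;  (1)²·∫cos(x)² dx = 1·π/2 = π/2.
  (u')² cross terms: 2·(15)·(15)·∫cos(3x)·sin(3x) dx = 450·(0) = 0;  2·(15)·(1)·∫cos(3x)·cos(x) dx = 30·(0) = 0;  2·(15)·(1)·∫sin(3x)·cos(x) dx = 30·(0) = 0.
  So ∫_0^π (u')² dx = 225*π/2 + 225*π/2 + π/2 + 0 + 0 + 0 = 451*π/2.
||u||_{H^1}^2 = (51*π/2) + (451*π/2) = 251*π.


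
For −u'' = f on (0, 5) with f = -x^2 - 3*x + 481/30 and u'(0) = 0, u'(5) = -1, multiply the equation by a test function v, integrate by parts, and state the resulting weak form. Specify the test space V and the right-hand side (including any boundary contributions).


V = H^1(0, 5) (v unrestricted at boundary; u is determined up to an additive constant); weak form: ∫_0^5 u'v' dx = ∫_0^5 (-x^2 - 3*x + 481/30) v dx − v(5) for all v ∈ V.

Multiply both sides by a test function v and integrate from 0 to 5:
  ∫_0^5 −u''(x) v(x) dx = ∫_0^5 f(x) v(x) dx.
Integrate the LHS by parts once:
  ∫_0^5 −u'' v dx = −[u'(x) v(x)]_0^5 + ∫_0^5 u'(x) v'(x) dx.
Thus ∫_0^5 u'(x) v'(x) dx = ∫_0^5 f(x) v(x) dx + [u'(x) v(x)]_0^5.
Choose V so that boundary terms are either known or forced to vanish.
u has inhomogeneous Neumann u'(0) = 0, u'(5) = -1. [u' v]_0^5 = (-1)·v(5) − (0)·v(0) = − v(5). Take V = H^1(0, 5); boundary term becomes part of RHS.
Weak formulation: find u (satisfying any essential BC) such that ∫_0^5 u'(x) v'(x) dx = ∫_0^5 f v dx − v(5) for all v ∈ V (Neumann data are natural BCs: they enter the RHS as boundary terms).
Substituting f(x) = -x^2 - 3*x + 481/30, the right-hand side is ∫_0^5 (-x^2 - 3*x + 481/30) v dx − v(5).
Compatibility check (pure Neumann): taking v ≡ 1 ∈ V gives 0 = ∫_0^5 f dx + (-1) − (0), i.e. ∫_0^5 f dx must equal u'(0) − u'(5) = 1. Indeed ∫_0^5 (-x^2 - 3*x + 481/30) dx = 1, so the data are compatible. The solution is then unique only up to an additive constant (fix it e.g. by requiring ∫_0^5 u dx = 0).


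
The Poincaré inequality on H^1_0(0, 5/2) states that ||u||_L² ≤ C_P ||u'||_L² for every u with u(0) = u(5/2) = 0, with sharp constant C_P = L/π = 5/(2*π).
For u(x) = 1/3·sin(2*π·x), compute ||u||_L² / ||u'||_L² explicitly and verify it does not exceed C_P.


||u||_L² / ||u'||_L² = 1/(2*π) < C_P = 5/(2*π).

u(x) = 1/3·sin(2*π·x), so u'(x) = 2*π*cos(2*π*x)/3.
Writing u(x) = A·sin(kπx/L) with A = 1/3 and k = 5, use ∫_0^L sin²(kπx/L) dx = L/2 and ∫_0^L cos²(kπx/L) dx = L/2.
u² = 1/9·sin²(2*π·x) and (u')² = 4*π^2/9·cos²(2*π·x), and each of sin², cos² integrates to L/2 = 5/4 over (0, 5/2).
∫_0^5/2 u² dx = 5/36, so ||u||_L² = sqrt(5)/6.
∫_0^5/2 (u')² dx = 5*π^2/9, so ||u'||_L² = sqrt(5)*π/3.
Ratio ||u||_L² / ||u'||_L² = 1/(2*π).
Sharp Poincaré constant on H^1_0(0, 5/2) is C_P = L/π = 5/(2*π), achieved by sin(2*π/5·x).
This is the k = 5 harmonic; the ratio L/(kπ) is strictly less than C_P = L/π, consistent with the sharp inequality ||u||_L² ≤ C_P ||u'||_L².


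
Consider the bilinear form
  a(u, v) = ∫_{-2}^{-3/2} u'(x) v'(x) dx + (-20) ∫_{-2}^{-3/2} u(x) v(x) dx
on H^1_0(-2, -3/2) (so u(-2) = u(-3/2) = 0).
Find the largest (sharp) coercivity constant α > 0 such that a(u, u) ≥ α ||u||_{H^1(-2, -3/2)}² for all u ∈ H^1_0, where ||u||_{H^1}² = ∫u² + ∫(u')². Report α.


α = 4*(-5 + π^2)/(1 + 4*π^2)

Coercivity of a(·,·) on H^1_0(-2, -3/2) means a(u, u) ≥ α ||u||_{H^1}² for every u ∈ H^1_0.
The interval has length L = 1/2, and Poincaré/coercivity depend only on L. Here a(u, u) = ∫(u')² + (-20)·∫u².
Here c = -20 < 0 with |c| < (π/L)² = 4*π^2, so coercivity still holds. The condition a(u,u) ≥ α||u||_{H^1}² reads (1−α)∫(u')² ≥ (α−c)∫u². Any admissible α is ≤ 1 (rapidly oscillating u have ∫u²/∫(u')² → 0), and α = 1 would force 0 ≥ (1−c)∫u², impossible since c < 1; so 1−α > 0. By the sharp Poincaré inequality on H^1_0 of an interval of length L, ∫(u')² ≥ (π/L)²∫u² with equality for the first sine mode sin(π(x−x₀)/L) (x₀ the left endpoint), so the inequality holds for all u iff (1−α)(π/L)² ≥ α − c, i.e. α ≤ ((π/L)² + c)/((π/L)² + 1) = (1 + c(L/π)²)/(1 + (L/π)²). (Direct route, valid since c ≤ 0: Poincaré gives c∫u² ≥ c(L/π)²∫(u')², so a(u,u) ≥ (1 + c(L/π)²)∫(u')², while ||u||_{H^1}² ≤ (1 + (L/π)²)∫(u')²; dividing yields the same α.) With (π/L)² = 4*π^2 and c = -20, the largest admissible constant is α = ((π/L)² + c)/((π/L)² + 1).
Simplifying, α = 4*(-5 + π^2)/(1 + 4*π^2).


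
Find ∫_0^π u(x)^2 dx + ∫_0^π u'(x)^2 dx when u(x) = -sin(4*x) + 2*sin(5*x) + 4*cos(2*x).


||u||_{H^1(0,π)}^2 = 800/21 + 201*π/2

u'(x) = -8*sin(2*x) - 4*cos(4*x) + 10*cos(5*x).
Expand u² and (u')² and integrate term by term on (0, π), using: for integers n ≥ 1, ∫_0^π sin²(nx) dx = ∫_0^π cos²(nx) dx = π/2; for n ≠ n', ∫_0^π sin(nx)sin(n'x) dx = ∫_0^π cos(nx)cos(n'x) dx = 0; and by product-to-sum, ∫_0^π sin(nx)cos(n'x) dx = ½∫_0^π [sin((n+n')x) + sin((n−n')x)] dx, which is 0 when n+n' is even and 2n/(n²−n'²) when n+n' is odd (it need not vanish on (0, π)).
  u² squared terms: (-1)²·∫sin(4x)² dx = 1·π/2 = π/2;  (2)²·∫sin(5x)² dx = 4·π/2 = 2*π;  (4)²·∫cos(2x)² dx = 16·π/2 = 8*π.
  u² cross terms: 2·(-1)·(2)·∫sin(4x)·sin(5x) dx = -4·(0) = 0;  2·(-1)·(4)·∫sin(4x)·cos(2x) dx = -8·(0) = 0;  2·(2)·(4)·∫sin(5x)·cos(2x) dx = 16·(10/21) = 160/21.
  So ∫_0^π u² dx = π/2 + 2*π + 8*π + 0 + 0 + 160/21 = 160/21 + 21*π/2.
  (u')² squared terms: (-8)²·∫sin(2x)² dx = 64·π/2 = 32*π;  (-4)²·∫cos(4x)² dx = 16·π/2 = 8*π;  (10)²·∫cos(5x)² dx = 100·π/2 = 50*π.
  (u')² cross terms: 2·(-8)·(-4)·∫sin(2x)·cos(4x) dx = 64·(0) = 0;  2·(-8)·(10)·∫sin(2x)·cos(5x) dx = -160·(-4/21) = 640/21;  2·(-4)·(10)·∫cos(4x)·cos(5x) dx = -80·(0) = 0.
  So ∫_0^π (u')² dx = 32*π + 8*π + 50*π + 0 + 640/21 + 0 = 640/21 + 90*π.
||u||_{H^1}^2 = (160/21 + 21*π/2) + (640/21 + 90*π) = 800/21 + 201*π/2.


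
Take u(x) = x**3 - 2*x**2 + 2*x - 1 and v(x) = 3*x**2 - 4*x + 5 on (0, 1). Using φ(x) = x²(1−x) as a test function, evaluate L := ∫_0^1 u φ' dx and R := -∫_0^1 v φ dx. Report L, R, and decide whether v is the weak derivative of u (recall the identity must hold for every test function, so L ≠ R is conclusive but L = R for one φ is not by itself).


LHS = -1/15, RHS = -19/60. No, v is not the weak derivative of u.

u(x) = x**3 - 2*x**2 + 2*x - 1, classical derivative u'(x) = 3*x**2 - 4*x + 2.
φ(x) = x²(1−x), so φ'(x) = x*(2 - 3*x).
Note φ(0) = φ(1) = 0, so the boundary term u·φ vanishes.
LHS = ∫_0^1 u(x) φ'(x) dx = ∫_0^1 (-3*x^5 + 8*x^4 - 10*x^3 + 7*x^2 - 2*x) dx. Term by term:
  ∫_0^1 -3*x^5 dx = -1/2;  ∫_0^1 8*x^4 dx = 8/5;  ∫_0^1 -10*x^3 dx = -5/2;
  ∫_0^1 7*x^2 dx = 7/3;  ∫_0^1 -2*x dx = -1.
Sum: -1/2 + 8/5 − 5/2 + 7/3 − 1 = -1/15.
So LHS = -1/15.
∫_0^1 v(x) φ(x) dx = ∫_0^1 (-3*x^5 + 7*x^4 - 9*x^3 + 5*x^2) dx. Term by term:
  ∫_0^1 -3*x^5 dx = -1/2;  ∫_0^1 7*x^4 dx = 7/5;  ∫_0^1 -9*x^3 dx = -9/4;
  ∫_0^1 5*x^2 dx = 5/3.
Sum: -1/2 + 7/5 − 9/4 + 5/3 = 19/60.
So RHS = -∫_0^1 v(x) φ(x) dx = -19/60.
LHS − RHS = 1/4 ≠ 0, so the identity fails.
(For a valid weak derivative the identity must hold for EVERY test function, in particular this one. The failure shows v is NOT the weak derivative of u.)
Correct weak derivative would be u'(x) = 3*x**2 - 4*x + 2.


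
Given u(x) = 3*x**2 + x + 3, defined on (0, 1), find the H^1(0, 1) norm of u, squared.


||u||_{H^1}^2 = 1219/30

The H^1 norm (squared) on an interval (0, L) is
  ||u||_{H^1}^2 = ∫_0^L u(x)^2 dx + ∫_0^L u'(x)^2 dx.
Compute u'(x) = 6*x + 1.
Then u(x)^2 = 9*x**4 + 6*x**3 + 19*x**2 + 6*x + 9 and u'(x)^2 = 36*x**2 + 12*x + 1.
Integrate each monomial from 0 to 1 using ∫_0^1 c·x^n dx = c·1^(n+1)/(n+1):
  ∫_0^1 u(x)^2 dx = ∫_0^1 (9*x^4 + 6*x^3 + 19*x^2 + 6*x + 9) dx. Term by term:
    ∫_0^1 9*x^4 dx = 9/5;  ∫_0^1 6*x^3 dx = 3/2;  ∫_0^1 19*x^2 dx = 19/3;
    ∫_0^1 6*x dx = 3;  ∫_0^1 9 dx = 9.
  Sum: 9/5 + 3/2 + 19/3 + 3 + 9 = 649/30.
  ∫_0^1 u'(x)^2 dx = ∫_0^1 (36*x^2 + 12*x + 1) dx. Term by term:
    ∫_0^1 36*x^2 dx = 12;  ∫_0^1 12*x dx = 6;  ∫_0^1 1 dx = 1.
  Sum: 12 + 6 + 1 = 19.
Adding: ||u||_{H^1}^2 = 649/30 + 19 = 1219/30.


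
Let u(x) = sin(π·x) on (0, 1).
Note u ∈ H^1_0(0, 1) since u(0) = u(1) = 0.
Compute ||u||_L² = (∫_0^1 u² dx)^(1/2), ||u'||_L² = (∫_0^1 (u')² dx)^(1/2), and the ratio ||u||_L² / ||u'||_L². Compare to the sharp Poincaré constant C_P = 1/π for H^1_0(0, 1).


||u||_L² / ||u'||_L² = 1/π = C_P.

u(x) = sin(π·x), so u'(x) = π*cos(π*x).
Writing u(x) = A·sin(kπx/L) with A = 1 and k = 1, use ∫_0^L sin²(kπx/L) dx = L/2 and ∫_0^L cos²(kπx/L) dx = L/2.
u² = 1·sin²(π·x) and (u')² = π^2·cos²(π·x), and each of sin², cos² integrates to L/2 = 1/2 over (0, 1).
∫_0^1 u² dx = 1/2, so ||u||_L² = sqrt(2)/2.
∫_0^1 (u')² dx = π^2/2, so ||u'||_L² = sqrt(2)*π/2.
Ratio ||u||_L² / ||u'||_L² = 1/π.
Sharp Poincaré constant on H^1_0(0, 1) is C_P = L/π = 1/π, achieved by sin(π·x).
This is the k = 1 eigenfunction (up to amplitude), so the ratio equals the sharp Poincaré constant exactly.


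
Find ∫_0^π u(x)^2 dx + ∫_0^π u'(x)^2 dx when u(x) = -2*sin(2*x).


||u||_{H^1(0,π)}^2 = 10*π

u'(x) = -4*cos(2*x).
Expand u² and (u')² and integrate term by term on (0, π), using: for integers n ≥ 1, ∫_0^π sin²(nx) dx = ∫_0^π cos²(nx) dx = π/2; for n ≠ n', ∫_0^π sin(nx)sin(n'x) dx = ∫_0^π cos(nx)cos(n'x) dx = 0; and by product-to-sum, ∫_0^π sin(nx)cos(n'x) dx = ½∫_0^π [sin((n+n')x) + sin((n−n')x)] dx, which is 0 when n+n' is even and 2n/(n²−n'²) when n+n' is odd (it need not vanish on (0, π)).
  u² squared terms: (-2)²·∫sin(2x)² dx = 4·π/2 = 2*π.
  So ∫_0^π u² dx = 2*π.
  (u')² squared terms: (-4)²·∫cos(2x)² dx = 16·π/2 = 8*π.
  So ∫_0^π (u')² dx = 8*π.
||u||_{H^1}^2 = (2*π) + (8*π) = 10*π.


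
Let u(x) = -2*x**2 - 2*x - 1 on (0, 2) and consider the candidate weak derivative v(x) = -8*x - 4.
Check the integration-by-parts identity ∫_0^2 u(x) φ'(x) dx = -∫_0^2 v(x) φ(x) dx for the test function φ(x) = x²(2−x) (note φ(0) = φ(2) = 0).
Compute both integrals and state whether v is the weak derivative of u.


LHS = 136/15, RHS = 272/15. No, v is not the weak derivative of u.

u(x) = -2*x**2 - 2*x - 1, classical derivative u'(x) = -4*x - 2.
φ(x) = x²(2−x), so φ'(x) = x*(4 - 3*x).
Note φ(0) = φ(2) = 0, so the boundary term u·φ vanishes.
LHS = ∫_0^2 u(x) φ'(x) dx = ∫_0^2 (6*x^4 - 2*x^3 - 5*x^2 - 4*x) dx. Term by term:
  ∫_0^2 6*x^4 dx = 192/5;  ∫_0^2 -2*x^3 dx = -8;  ∫_0^2 -5*x^2 dx = -40/3;
  ∫_0^2 -4*x dx = -8.
Sum: 192/5 − 8 − 40/3 − 8 = 136/15.
So LHS = 136/15.
∫_0^2 v(x) φ(x) dx = ∫_0^2 (8*x^4 - 12*x^3 - 8*x^2) dx. Term by term:
  ∫_0^2 8*x^4 dx = 256/5;  ∫_0^2 -12*x^3 dx = -48;  ∫_0^2 -8*x^2 dx = -64/3.
Sum: 256/5 − 48 − 64/3 = -272/15.
So RHS = -∫_0^2 v(x) φ(x) dx = 272/15.
LHS − RHS = -136/15 ≠ 0, so the identity fails.
(For a valid weak derivative the identity must hold for EVERY test function, in particular this one. The failure shows v is NOT the weak derivative of u.)
Correct weak derivative would be u'(x) = -4*x - 2.


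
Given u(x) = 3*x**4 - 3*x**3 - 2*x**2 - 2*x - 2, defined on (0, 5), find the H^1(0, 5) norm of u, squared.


||u||_{H^1}^2 = 175424435/84

The H^1 norm (squared) on an interval (0, L) is
  ||u||_{H^1}^2 = ∫_0^L u(x)^2 dx + ∫_0^L u'(x)^2 dx.
Compute u'(x) = 12*x**3 - 9*x**2 - 4*x - 2.
Then u(x)^2 = 9*x**8 - 18*x**7 - 3*x**6 + 4*x**4 + 20*x**3 + 12*x**2 + 8*x + 4 and u'(x)^2 = 144*x**6 - 216*x**5 - 15*x**4 + 24*x**3 + 52*x**2 + 16*x + 4.
Integrate each monomial from 0 to 5 using ∫_0^5 c·x^n dx = c·5^(n+1)/(n+1):
  ∫_0^5 u(x)^2 dx = ∫_0^5 (9*x^8 - 18*x^7 - 3*x^6 + 4*x^4 + 20*x^3 + 12*x^2 + 8*x + 4) dx. Term by term:
    ∫_0^5 9*x^8 dx = 1953125;  ∫_0^5 -18*x^7 dx = -3515625/4;  ∫_0^5 -3*x^6 dx = -234375/7;
    ∫_0^5 4*x^4 dx = 2500;  ∫_0^5 20*x^3 dx = 3125;  ∫_0^5 12*x^2 dx = 500;
    ∫_0^5 8*x dx = 100;  ∫_0^5 4 dx = 20.
  Sum: 1953125 − 3515625/4 − 234375/7 + 2500 + 3125 + 500 + 100 + 20 = 29315485/28.
  ∫_0^5 u'(x)^2 dx = ∫_0^5 (144*x^6 - 216*x^5 - 15*x^4 + 24*x^3 + 52*x^2 + 16*x + 4) dx. Term by term:
    ∫_0^5 144*x^6 dx = 11250000/7;  ∫_0^5 -216*x^5 dx = -562500;  ∫_0^5 -15*x^4 dx = -9375;
    ∫_0^5 24*x^3 dx = 3750;  ∫_0^5 52*x^2 dx = 6500/3;  ∫_0^5 16*x dx = 200;
    ∫_0^5 4 dx = 20.
  Sum: 11250000/7 − 562500 − 9375 + 3750 + 6500/3 + 200 + 20 = 21869495/21.
Adding: ||u||_{H^1}^2 = 29315485/28 + 21869495/21 = 175424435/84.


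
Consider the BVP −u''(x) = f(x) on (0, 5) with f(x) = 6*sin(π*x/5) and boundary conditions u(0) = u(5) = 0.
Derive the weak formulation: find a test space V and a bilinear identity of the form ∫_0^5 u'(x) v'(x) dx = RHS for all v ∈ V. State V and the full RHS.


V = H^1_0(0, 5) (so v(0) = v(5) = 0); weak form: ∫_0^5 u'v' dx = ∫_0^5 (6*sin(π*x/5)) v dx for all v ∈ V.

Multiply both sides by a test function v and integrate from 0 to 5:
  ∫_0^5 −u''(x) v(x) dx = ∫_0^5 f(x) v(x) dx.
Integrate the LHS by parts once:
  ∫_0^5 −u'' v dx = −[u'(x) v(x)]_0^5 + ∫_0^5 u'(x) v'(x) dx.
Thus ∫_0^5 u'(x) v'(x) dx = ∫_0^5 f(x) v(x) dx + [u'(x) v(x)]_0^5.
Choose V so that boundary terms are either known or forced to vanish.
u is Dirichlet: u(0) = u(5) = 0. Let V = H^1_0(0, 5); then v(0) = v(5) = 0, and [u' v]_0^5 = 0.
Weak formulation: find u (satisfying any essential BC) such that ∫_0^5 u'(x) v'(x) dx = ∫_0^5 f v dx for all v ∈ V.
Substituting f(x) = 6*sin(π*x/5), the right-hand side is ∫_0^5 (6*sin(π*x/5)) v dx.


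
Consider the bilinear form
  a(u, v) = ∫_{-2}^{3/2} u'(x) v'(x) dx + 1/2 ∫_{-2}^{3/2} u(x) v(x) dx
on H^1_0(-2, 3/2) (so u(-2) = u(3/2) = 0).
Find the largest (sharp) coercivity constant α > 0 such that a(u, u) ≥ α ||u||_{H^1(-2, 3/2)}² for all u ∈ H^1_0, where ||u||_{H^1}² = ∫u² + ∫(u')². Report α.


α = (49 + 8*π^2)/(2*(4*π^2 + 49))

Coercivity of a(·,·) on H^1_0(-2, 3/2) means a(u, u) ≥ α ||u||_{H^1}² for every u ∈ H^1_0.
The interval has length L = 7/2, and Poincaré/coercivity depend only on L. Here a(u, u) = ∫(u')² + (1/2)·∫u².
Here 0 < c = 1/2 < 1. The condition a(u,u) ≥ α||u||_{H^1}² reads (1−α)∫(u')² ≥ (α−c)∫u². Any admissible α is ≤ 1 (rapidly oscillating u have ∫u²/∫(u')² → 0), and α = 1 would force 0 ≥ (1−c)∫u², impossible since c < 1; so 1−α > 0. By the sharp Poincaré inequality on H^1_0 of an interval of length L, ∫(u')² ≥ (π/L)²∫u² with equality for the first sine mode sin(π(x−x₀)/L) (x₀ the left endpoint), so the inequality holds for all u iff (1−α)(π/L)² ≥ α − c, i.e. α ≤ ((π/L)² + c)/((π/L)² + 1) = (1 + c(L/π)²)/(1 + (L/π)²). With (π/L)² = 4*π^2/49 and c = 1/2, the largest admissible constant is α = ((π/L)² + c)/((π/L)² + 1).
Simplifying, α = (49 + 8*π^2)/(2*(4*π^2 + 49)).


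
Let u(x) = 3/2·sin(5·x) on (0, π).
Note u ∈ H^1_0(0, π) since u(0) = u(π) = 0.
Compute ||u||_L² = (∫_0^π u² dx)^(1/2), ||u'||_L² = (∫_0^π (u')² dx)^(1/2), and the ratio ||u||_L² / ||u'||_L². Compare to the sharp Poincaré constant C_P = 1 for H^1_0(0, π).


||u||_L² / ||u'||_L² = 1/5 < C_P = 1.

u(x) = 3/2·sin(5·x), so u'(x) = 15*cos(5*x)/2.
Writing u(x) = A·sin(kπx/L) with A = 3/2 and k = 5, use ∫_0^L sin²(kπx/L) dx = L/2 and ∫_0^L cos²(kπx/L) dx = L/2.
u² = 9/4·sin²(5·x) and (u')² = 225/4·cos²(5·x), and each of sin², cos² integrates to L/2 = π/2 over (0, π).
∫_0^π u² dx = 9*π/8, so ||u||_L² = 3*sqrt(2)*sqrt(π)/4.
∫_0^π (u')² dx = 225*π/8, so ||u'||_L² = 15*sqrt(2)*sqrt(π)/4.
Ratio ||u||_L² / ||u'||_L² = 1/5.
Sharp Poincaré constant on H^1_0(0, π) is C_P = L/π = 1, achieved by sin(x).
This is the k = 5 harmonic; the ratio L/(kπ) is strictly less than C_P = L/π, consistent with the sharp inequality ||u||_L² ≤ C_P ||u'||_L².


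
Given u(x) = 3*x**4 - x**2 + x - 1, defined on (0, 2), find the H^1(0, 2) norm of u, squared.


||u||_{H^1}^2 = 300184/105

The H^1 norm (squared) on an interval (0, L) is
  ||u||_{H^1}^2 = ∫_0^L u(x)^2 dx + ∫_0^L u'(x)^2 dx.
Compute u'(x) = 12*x**3 - 2*x + 1.
Then u(x)^2 = 9*x**8 - 6*x**6 + 6*x**5 - 5*x**4 - 2*x**3 + 3*x**2 - 2*x + 1 and u'(x)^2 = 144*x**6 - 48*x**4 + 24*x**3 + 4*x**2 - 4*x + 1.
Integrate each monomial from 0 to 2 using ∫_0^2 c·x^n dx = c·2^(n+1)/(n+1):
  ∫_0^2 u(x)^2 dx = ∫_0^2 (9*x^8 - 6*x^6 + 6*x^5 - 5*x^4 - 2*x^3 + 3*x^2 - 2*x + 1) dx. Term by term:
    ∫_0^2 9*x^8 dx = 512;  ∫_0^2 -6*x^6 dx = -768/7;  ∫_0^2 6*x^5 dx = 64;
    ∫_0^2 -5*x^4 dx = -32;  ∫_0^2 -2*x^3 dx = -8;  ∫_0^2 3*x^2 dx = 8;
    ∫_0^2 -2*x dx = -4;  ∫_0^2 1 dx = 2.
  Sum: 512 − 768/7 + 64 − 32 − 8 + 8 − 4 + 2 = 3026/7.
  ∫_0^2 u'(x)^2 dx = ∫_0^2 (144*x^6 - 48*x^4 + 24*x^3 + 4*x^2 - 4*x + 1) dx. Term by term:
    ∫_0^2 144*x^6 dx = 18432/7;  ∫_0^2 -48*x^4 dx = -1536/5;  ∫_0^2 24*x^3 dx = 96;
    ∫_0^2 4*x^2 dx = 32/3;  ∫_0^2 -4*x dx = -8;  ∫_0^2 1 dx = 2.
  Sum: 18432/7 − 1536/5 + 96 + 32/3 − 8 + 2 = 254794/105.
Adding: ||u||_{H^1}^2 = 3026/7 + 254794/105 = 300184/105.


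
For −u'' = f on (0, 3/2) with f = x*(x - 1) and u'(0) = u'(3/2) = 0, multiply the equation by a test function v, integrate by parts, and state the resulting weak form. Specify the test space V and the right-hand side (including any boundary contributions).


V = H^1(0, 3/2) (no boundary constraint on v; u is determined up to an additive constant); weak form: ∫_0^3/2 u'v' dx = ∫_0^3/2 (x*(x - 1)) v dx for all v ∈ V.

Multiply both sides by a test function v and integrate from 0 to 3/2:
  ∫_0^3/2 −u''(x) v(x) dx = ∫_0^3/2 f(x) v(x) dx.
Integrate the LHS by parts once:
  ∫_0^3/2 −u'' v dx = −[u'(x) v(x)]_0^3/2 + ∫_0^3/2 u'(x) v'(x) dx.
Thus ∫_0^3/2 u'(x) v'(x) dx = ∫_0^3/2 f(x) v(x) dx + [u'(x) v(x)]_0^3/2.
Choose V so that boundary terms are either known or forced to vanish.
u has homogeneous Neumann: u'(0) = u'(3/2) = 0. So [u' v]_0^3/2 = 0·v(3/2) − 0·v(0) = 0 for any v; take V = H^1(0, 3/2).
Weak formulation: find u (satisfying any essential BC) such that ∫_0^3/2 u'(x) v'(x) dx = ∫_0^3/2 f v dx for all v ∈ V (homogeneous Neumann, so boundary terms vanish).
Substituting f(x) = x*(x - 1), the right-hand side is ∫_0^3/2 (x*(x - 1)) v dx.
Compatibility check (pure Neumann): taking v ≡ 1 ∈ V gives 0 = ∫_0^3/2 f dx + (0) − (0), i.e. ∫_0^3/2 f dx must equal u'(0) − u'(3/2) = 0. Indeed ∫_0^3/2 (x*(x - 1)) dx = 0, so the data are compatible. The solution is then unique only up to an additive constant (fix it e.g. by requiring ∫_0^3/2 u dx = 0).


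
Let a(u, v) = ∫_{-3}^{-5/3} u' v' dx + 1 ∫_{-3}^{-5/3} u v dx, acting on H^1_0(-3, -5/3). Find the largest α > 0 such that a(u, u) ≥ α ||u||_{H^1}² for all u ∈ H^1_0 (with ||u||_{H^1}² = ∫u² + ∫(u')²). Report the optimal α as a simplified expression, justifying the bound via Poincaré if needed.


α = 1

Coercivity of a(·,·) on H^1_0(-3, -5/3) means a(u, u) ≥ α ||u||_{H^1}² for every u ∈ H^1_0.
The interval has length L = 4/3, and Poincaré/coercivity depend only on L. Here a(u, u) = ∫(u')² + (1)·∫u².
Here c = 1 ≥ 1, so a(u,u) = ∫(u')² + c∫u² ≥ ∫(u')² + ∫u² = ||u||_{H^1}², i.e. α = 1 works. No larger α is possible: a(u,u) ≥ α||u||_{H^1}² means (1−α)∫(u')² ≥ (α−c)∫u², and for the modes u_n = sin(nπ(x−x₀)/L) (x₀ the left endpoint) one has ∫u_n²/∫(u_n')² = (L/(nπ))² → 0, so a(u_n,u_n)/||u_n||_{H^1}² → 1. Hence the optimal constant is α = 1.
Therefore α = 1.


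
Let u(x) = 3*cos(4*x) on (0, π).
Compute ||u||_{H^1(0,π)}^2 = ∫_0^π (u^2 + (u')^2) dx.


||u||_{H^1(0,π)}^2 = 153*π/2

u'(x) = -12*sin(4*x).
Expand u² and (u')² and integrate term by term on (0, π), using: for integers n ≥ 1, ∫_0^π sin²(nx) dx = ∫_0^π cos²(nx) dx = π/2; for n ≠ n', ∫_0^π sin(nx)sin(n'x) dx = ∫_0^π cos(nx)cos(n'x) dx = 0; and by product-to-sum, ∫_0^π sin(nx)cos(n'x) dx = ½∫_0^π [sin((n+n')x) + sin((n−n')x)] dx, which is 0 when n+n' is even and 2n/(n²−n'²) when n+n' is odd (it need not vanish on (0, π)).
  u² squared terms: (3)²·∫cos(4x)² dx = 9·π/2 = 9*π/2.
  So ∫_0^π u² dx = 9*π/2.
  (u')² squared terms: (-12)²·∫sin(4x)² dx = 144·π/2 = 72*π.
  So ∫_0^π (u')² dx = 72*π.
||u||_{H^1}^2 = (9*π/2) + (72*π) = 153*π/2.


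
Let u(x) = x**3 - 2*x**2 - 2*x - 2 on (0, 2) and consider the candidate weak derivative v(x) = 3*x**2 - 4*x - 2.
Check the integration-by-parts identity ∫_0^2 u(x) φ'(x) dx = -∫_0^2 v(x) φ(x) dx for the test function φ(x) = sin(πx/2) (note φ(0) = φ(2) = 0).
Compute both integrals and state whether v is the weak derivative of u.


LHS = 96/π^3, RHS = 96/π^3. Yes, v = u' weakly.

u(x) = x**3 - 2*x**2 - 2*x - 2, classical derivative u'(x) = 3*x**2 - 4*x - 2.
φ(x) = sin(πx/2), so φ'(x) = π*cos(π*x/2)/2.
Note φ(0) = φ(2) = 0, so the boundary term u·φ vanishes.
LHS = ∫_0^2 u(x) φ'(x) dx = ∫_0^2 (π*x^3*cos(π*x/2)/2 - π*x^2*cos(π*x/2) - π*x*cos(π*x/2) - π*cos(π*x/2)) dx. Term by term:
  ∫_0^2 -π*cos(π*x/2) dx = 0;  ∫_0^2 π*x^3*cos(π*x/2)/2 dx = -24/π + 96/π^3;  ∫_0^2 -π*x*cos(π*x/2) dx = 8/π;
  ∫_0^2 -π*x^2*cos(π*x/2) dx = 16/π.
Sum: 0 + -24/π + 96/π^3 + 8/π + 16/π = 96/π^3.
So LHS = 96/π^3.
∫_0^2 v(x) φ(x) dx = ∫_0^2 (3*x^2*sin(π*x/2) - 4*x*sin(π*x/2) - 2*sin(π*x/2)) dx. Term by term:
  ∫_0^2 -2*sin(π*x/2) dx = -8/π;  ∫_0^2 -4*x*sin(π*x/2) dx = -16/π;  ∫_0^2 3*x^2*sin(π*x/2) dx = -96/π^3 + 24/π.
Sum: -8/π − 16/π + -96/π^3 + 24/π = -96/π^3.
So RHS = -∫_0^2 v(x) φ(x) dx = 96/π^3.
LHS = RHS, so the identity holds for this test φ.
Moreover u is smooth here and v(x) = u'(x) = 3*x**2 - 4*x - 2 pointwise, so the identity holds for every test function. Hence v is the weak derivative of u.


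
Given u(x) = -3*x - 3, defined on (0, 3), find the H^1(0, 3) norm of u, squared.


||u||_{H^1}^2 = 216

The H^1 norm (squared) on an interval (0, L) is
  ||u||_{H^1}^2 = ∫_0^L u(x)^2 dx + ∫_0^L u'(x)^2 dx.
Compute u'(x) = -3.
Then u(x)^2 = 9*x**2 + 18*x + 9 and u'(x)^2 = 9.
Integrate each monomial from 0 to 3 using ∫_0^3 c·x^n dx = c·3^(n+1)/(n+1):
  ∫_0^3 u(x)^2 dx = ∫_0^3 (9*x^2 + 18*x + 9) dx. Term by term:
    ∫_0^3 9*x^2 dx = 81;  ∫_0^3 18*x dx = 81;  ∫_0^3 9 dx = 27.
  Sum: 81 + 81 + 27 = 189.
  ∫_0^3 u'(x)^2 dx = ∫_0^3 (9) dx. Term by term:
    ∫_0^3 9 dx = 27.
Adding: ||u||_{H^1}^2 = 189 + 27 = 216.


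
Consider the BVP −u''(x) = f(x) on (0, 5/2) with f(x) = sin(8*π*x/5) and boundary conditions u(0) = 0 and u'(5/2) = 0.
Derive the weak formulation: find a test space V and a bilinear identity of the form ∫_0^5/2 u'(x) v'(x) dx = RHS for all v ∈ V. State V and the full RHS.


V = {v ∈ H^1(0, 5/2) : v(0) = 0} (test functions vanish at x = 0 where u is specified); weak form: ∫_0^5/2 u'v' dx = ∫_0^5/2 (sin(8*π*x/5)) v dx for all v ∈ V.

Multiply both sides by a test function v and integrate from 0 to 5/2:
  ∫_0^5/2 −u''(x) v(x) dx = ∫_0^5/2 f(x) v(x) dx.
Integrate the LHS by parts once:
  ∫_0^5/2 −u'' v dx = −[u'(x) v(x)]_0^5/2 + ∫_0^5/2 u'(x) v'(x) dx.
Thus ∫_0^5/2 u'(x) v'(x) dx = ∫_0^5/2 f(x) v(x) dx + [u'(x) v(x)]_0^5/2.
Choose V so that boundary terms are either known or forced to vanish.
Mixed BC: u(0) = 0 (Dirichlet) and u'(5/2) = 0 (Neumann). Define V = {v ∈ H^1(0, 5/2) : v(0) = 0}. Then [u' v]_0^5/2 = u'(5/2)·v(5/2) − u'(0)·0 = 0.
Weak formulation: find u (satisfying any essential BC) such that ∫_0^5/2 u'(x) v'(x) dx = ∫_0^5/2 f v dx for all v ∈ V (Dirichlet at 0 absorbed into V; the Neumann datum at x = 5/2 is zero, so no boundary term remains).
Substituting f(x) = sin(8*π*x/5), the right-hand side is ∫_0^5/2 (sin(8*π*x/5)) v dx.


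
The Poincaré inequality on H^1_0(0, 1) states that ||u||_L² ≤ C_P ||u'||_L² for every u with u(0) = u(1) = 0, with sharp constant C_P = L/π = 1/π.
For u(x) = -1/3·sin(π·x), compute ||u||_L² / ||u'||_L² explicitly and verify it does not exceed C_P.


||u||_L² / ||u'||_L² = 1/π = C_P.

u(x) = -1/3·sin(π·x), so u'(x) = -π*cos(π*x)/3.
Writing u(x) = A·sin(kπx/L) with A = -1/3 and k = 1, use ∫_0^L sin²(kπx/L) dx = L/2 and ∫_0^L cos²(kπx/L) dx = L/2.
u² = 1/9·sin²(π·x) and (u')² = π^2/9·cos²(π·x), and each of sin², cos² integrates to L/2 = 1/2 over (0, 1).
∫_0^1 u² dx = 1/18, so ||u||_L² = sqrt(2)/6.
∫_0^1 (u')² dx = π^2/18, so ||u'||_L² = sqrt(2)*π/6.
Ratio ||u||_L² / ||u'||_L² = 1/π.
Sharp Poincaré constant on H^1_0(0, 1) is C_P = L/π = 1/π, achieved by sin(π·x).
This is the k = 1 eigenfunction (up to amplitude), so the ratio equals the sharp Poincaré constant exactly.


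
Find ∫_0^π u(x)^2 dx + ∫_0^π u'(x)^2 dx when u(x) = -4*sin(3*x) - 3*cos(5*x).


||u||_{H^1(0,π)}^2 = 197*π

u'(x) = 15*sin(5*x) - 12*cos(3*x).
Expand u² and (u')² and integrate term by term on (0, π), using: for integers n ≥ 1, ∫_0^π sin²(nx) dx = ∫_0^π cos²(nx) dx = π/2; for n ≠ n', ∫_0^π sin(nx)sin(n'x) dx = ∫_0^π cos(nx)cos(n'x) dx = 0; and by product-to-sum, ∫_0^π sin(nx)cos(n'x) dx = ½∫_0^π [sin((n+n')x) + sin((n−n')x)] dx, which is 0 when n+n' is even and 2n/(n²−n'²) when n+n' is odd (it need not vanish on (0, π)).
  u² squared terms: (-4)²·∫sin(3x)² dx = 16·π/2 = 8*π;  (-3)²·∫cos(5x)² dx = 9·π/2 = 9*π/2.
  u² cross terms: 2·(-4)·(-3)·∫sin(3x)·cos(5x) dx = 24·(0) = 0.
  So ∫_0^π u² dx = 8*π + 9*π/2 + 0 = 25*π/2.
  (u')² squared terms: (-12)²·∫cos(3x)² dx = 144·π/2 = 72*π;  (15)²·∫sin(5x)² dx = 225·π/2 = 225*π/2.
  (u')² cross terms: 2·(-12)·(15)·∫cos(3x)·sin(5x) dx = -360·(0) = 0.
  So ∫_0^π (u')² dx = 72*π + 225*π/2 + 0 = 369*π/2.
||u||_{H^1}^2 = (25*π/2) + (369*π/2) = 197*π.


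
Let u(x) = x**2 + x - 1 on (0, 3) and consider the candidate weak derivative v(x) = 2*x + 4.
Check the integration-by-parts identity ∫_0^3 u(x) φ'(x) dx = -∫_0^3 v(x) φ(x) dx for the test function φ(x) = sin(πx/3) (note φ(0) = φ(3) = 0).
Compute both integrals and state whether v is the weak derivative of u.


LHS = -24/π, RHS = -42/π. No, v is not the weak derivative of u.

u(x) = x**2 + x - 1, classical derivative u'(x) = 2*x + 1.
φ(x) = sin(πx/3), so φ'(x) = π*cos(π*x/3)/3.
Note φ(0) = φ(3) = 0, so the boundary term u·φ vanishes.
LHS = ∫_0^3 u(x) φ'(x) dx = ∫_0^3 (π*x^2*cos(π*x/3)/3 + π*x*cos(π*x/3)/3 - π*cos(π*x/3)/3) dx. Term by term:
  ∫_0^3 -π*cos(π*x/3)/3 dx = 0;  ∫_0^3 π*x*cos(π*x/3)/3 dx = -6/π;  ∫_0^3 π*x^2*cos(π*x/3)/3 dx = -18/π.
Sum: 0 − 6/π − 18/π = -24/π.
So LHS = -24/π.
∫_0^3 v(x) φ(x) dx = ∫_0^3 (2*x*sin(π*x/3) + 4*sin(π*x/3)) dx. Term by term:
  ∫_0^3 4*sin(π*x/3) dx = 24/π;  ∫_0^3 2*x*sin(π*x/3) dx = 18/π.
Sum: 24/π + 18/π = 42/π.
So RHS = -∫_0^3 v(x) φ(x) dx = -42/π.
LHS − RHS = 18/π ≠ 0, so the identity fails.
(For a valid weak derivative the identity must hold for EVERY test function, in particular this one. The failure shows v is NOT the weak derivative of u.)
Correct weak derivative would be u'(x) = 2*x + 1.


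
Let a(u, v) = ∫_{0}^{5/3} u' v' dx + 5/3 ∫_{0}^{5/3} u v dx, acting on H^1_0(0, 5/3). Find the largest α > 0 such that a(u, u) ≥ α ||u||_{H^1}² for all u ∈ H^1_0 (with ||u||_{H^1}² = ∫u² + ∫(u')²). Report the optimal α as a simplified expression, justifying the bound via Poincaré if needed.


α = 1

Coercivity of a(·,·) on H^1_0(0, 5/3) means a(u, u) ≥ α ||u||_{H^1}² for every u ∈ H^1_0.
The interval has length L = 5/3, and Poincaré/coercivity depend only on L. Here a(u, u) = ∫(u')² + (5/3)·∫u².
Here c = 5/3 ≥ 1, so a(u,u) = ∫(u')² + c∫u² ≥ ∫(u')² + ∫u² = ||u||_{H^1}², i.e. α = 1 works. No larger α is possible: a(u,u) ≥ α||u||_{H^1}² means (1−α)∫(u')² ≥ (α−c)∫u², and for the modes u_n = sin(nπ(x−x₀)/L) (x₀ the left endpoint) one has ∫u_n²/∫(u_n')² = (L/(nπ))² → 0, so a(u_n,u_n)/||u_n||_{H^1}² → 1. Hence the optimal constant is α = 1.
Therefore α = 1.


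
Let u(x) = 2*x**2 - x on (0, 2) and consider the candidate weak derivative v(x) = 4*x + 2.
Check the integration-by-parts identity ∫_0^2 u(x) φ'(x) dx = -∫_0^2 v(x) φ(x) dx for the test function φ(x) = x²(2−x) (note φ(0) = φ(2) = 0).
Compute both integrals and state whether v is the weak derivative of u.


LHS = -76/15, RHS = -136/15. No, v is not the weak derivative of u.

u(x) = 2*x**2 - x, classical derivative u'(x) = 4*x - 1.
φ(x) = x²(2−x), so φ'(x) = x*(4 - 3*x).
Note φ(0) = φ(2) = 0, so the boundary term u·φ vanishes.
LHS = ∫_0^2 u(x) φ'(x) dx = ∫_0^2 (-6*x^4 + 11*x^3 - 4*x^2) dx. Term by term:
  ∫_0^2 -6*x^4 dx = -192/5;  ∫_0^2 11*x^3 dx = 44;  ∫_0^2 -4*x^2 dx = -32/3.
Sum: -192/5 + 44 − 32/3 = -76/15.
So LHS = -76/15.
∫_0^2 v(x) φ(x) dx = ∫_0^2 (-4*x^4 + 6*x^3 + 4*x^2) dx. Term by term:
  ∫_0^2 -4*x^4 dx = -128/5;  ∫_0^2 6*x^3 dx = 24;  ∫_0^2 4*x^2 dx = 32/3.
Sum: -128/5 + 24 + 32/3 = 136/15.
So RHS = -∫_0^2 v(x) φ(x) dx = -136/15.
LHS − RHS = 4 ≠ 0, so the identity fails.
(For a valid weak derivative the identity must hold for EVERY test function, in particular this one. The failure shows v is NOT the weak derivative of u.)
Correct weak derivative would be u'(x) = 4*x - 1.


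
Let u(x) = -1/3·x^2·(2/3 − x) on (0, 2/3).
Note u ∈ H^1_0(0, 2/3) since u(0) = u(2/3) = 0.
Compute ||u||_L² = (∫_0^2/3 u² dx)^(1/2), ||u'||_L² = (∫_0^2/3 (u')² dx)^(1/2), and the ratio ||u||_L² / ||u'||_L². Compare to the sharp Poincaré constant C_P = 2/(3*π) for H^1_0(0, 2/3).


||u||_L² / ||u'||_L² = sqrt(14)/21 < C_P = 2/(3*π).

u(x) = -1/3·x^2·(2/3 − x), so u'(x) = x*(9*x - 4)/9.
u(x) = -1/3·x^2·(2/3 − x) vanishes at x = 0 and x = 2/3, so u ∈ H^1_0(0, 2/3). Differentiate via the product rule and integrate the resulting polynomials term by term.
  ∫_0^2/3 u² dx = ∫_0^2/3 (x^6/9 - 4*x^5/27 + 4*x^4/81) dx. Term by term:
    ∫_0^2/3 x^6/9 dx = 128/137781;  ∫_0^2/3 -4*x^5/27 dx = -128/59049;  ∫_0^2/3 4*x^4/81 dx = 128/98415.
  Sum: 128/137781 − 128/59049 + 128/98415 = 128/2066715.
  ∫_0^2/3 (u')² dx = ∫_0^2/3 (x^4 - 8*x^3/9 + 16*x^2/81) dx. Term by term:
    ∫_0^2/3 x^4 dx = 32/1215;  ∫_0^2/3 -8*x^3/9 dx = -32/729;  ∫_0^2/3 16*x^2/81 dx = 128/6561.
  Sum: 32/1215 − 32/729 + 128/6561 = 64/32805.
∫_0^2/3 u² dx = 128/2066715, so ||u||_L² = 8*sqrt(70)/8505.
∫_0^2/3 (u')² dx = 64/32805, so ||u'||_L² = 8*sqrt(5)/405.
Ratio ||u||_L² / ||u'||_L² = sqrt(14)/21.
Sharp Poincaré constant on H^1_0(0, 2/3) is C_P = L/π = 2/(3*π), achieved by sin(3*π/2·x).
A polynomial bump cannot attain the sharp Poincaré constant (only the first sine eigenfunction does), so the ratio is strictly less than C_P, consistent with ||u||_L² ≤ C_P ||u'||_L².


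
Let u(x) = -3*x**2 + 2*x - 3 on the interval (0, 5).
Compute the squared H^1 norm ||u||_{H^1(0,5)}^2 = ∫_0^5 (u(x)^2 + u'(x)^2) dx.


||u||_{H^1}^2 = 17345/3

The H^1 norm (squared) on an interval (0, L) is
  ||u||_{H^1}^2 = ∫_0^L u(x)^2 dx + ∫_0^L u'(x)^2 dx.
Compute u'(x) = 2 - 6*x.
Then u(x)^2 = 9*x**4 - 12*x**3 + 22*x**2 - 12*x + 9 and u'(x)^2 = 36*x**2 - 24*x + 4.
Integrate each monomial from 0 to 5 using ∫_0^5 c·x^n dx = c·5^(n+1)/(n+1):
  ∫_0^5 u(x)^2 dx = ∫_0^5 (9*x^4 - 12*x^3 + 22*x^2 - 12*x + 9) dx. Term by term:
    ∫_0^5 9*x^4 dx = 5625;  ∫_0^5 -12*x^3 dx = -1875;  ∫_0^5 22*x^2 dx = 2750/3;
    ∫_0^5 -12*x dx = -150;  ∫_0^5 9 dx = 45.
  Sum: 5625 − 1875 + 2750/3 − 150 + 45 = 13685/3.
  ∫_0^5 u'(x)^2 dx = ∫_0^5 (36*x^2 - 24*x + 4) dx. Term by term:
    ∫_0^5 36*x^2 dx = 1500;  ∫_0^5 -24*x dx = -300;  ∫_0^5 4 dx = 20.
  Sum: 1500 − 300 + 20 = 1220.
Adding: ||u||_{H^1}^2 = 13685/3 + 1220 = 17345/3.


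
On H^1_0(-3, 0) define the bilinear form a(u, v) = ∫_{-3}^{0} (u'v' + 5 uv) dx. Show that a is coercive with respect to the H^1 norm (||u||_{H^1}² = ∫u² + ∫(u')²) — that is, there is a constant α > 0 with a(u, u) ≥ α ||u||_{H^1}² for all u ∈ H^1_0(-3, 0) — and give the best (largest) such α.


α = 1

Coercivity of a(·,·) on H^1_0(-3, 0) means a(u, u) ≥ α ||u||_{H^1}² for every u ∈ H^1_0.
The interval has length L = 3, and Poincaré/coercivity depend only on L. Here a(u, u) = ∫(u')² + (5)·∫u².
Here c = 5 ≥ 1, so a(u,u) = ∫(u')² + c∫u² ≥ ∫(u')² + ∫u² = ||u||_{H^1}², i.e. α = 1 works. No larger α is possible: a(u,u) ≥ α||u||_{H^1}² means (1−α)∫(u')² ≥ (α−c)∫u², and for the modes u_n = sin(nπ(x−x₀)/L) (x₀ the left endpoint) one has ∫u_n²/∫(u_n')² = (L/(nπ))² → 0, so a(u_n,u_n)/||u_n||_{H^1}² → 1. Hence the optimal constant is α = 1.
Therefore α = 1.


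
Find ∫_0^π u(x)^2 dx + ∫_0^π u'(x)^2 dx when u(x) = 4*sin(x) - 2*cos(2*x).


||u||_{H^1(0,π)}^2 = 160/3 + 26*π

u'(x) = 4*sin(2*x) + 4*cos(x).
Expand u² and (u')² and integrate term by term on (0, π), using: for integers n ≥ 1, ∫_0^π sin²(nx) dx = ∫_0^π cos²(nx) dx = π/2; for n ≠ n', ∫_0^π sin(nx)sin(n'x) dx = ∫_0^π cos(nx)cos(n'x) dx = 0; and by product-to-sum, ∫_0^π sin(nx)cos(n'x) dx = ½∫_0^π [sin((n+n')x) + sin((n−n')x)] dx, which is 0 when n+n' is even and 2n/(n²−n'²) when n+n' is odd (it need not vanish on (0, π)).
  u² squared terms: (-2)²·∫cos(2x)² dx = 4·π/2 = 2*π;  (4)²·∫sin(x)² dx = 16·π/2 = 8*π.
  u² cross terms: 2·(-2)·(4)·∫cos(2x)·sin(x) dx = -16·(-2/3) = 32/3.
  So ∫_0^π u² dx = 2*π + 8*π + 32/3 = 32/3 + 10*π.
  (u')² squared terms: (4)²·∫cos(x)² dx = 16·π/2 = 8*π;  (4)²·∫sin(2x)² dx = 16·π/2 = 8*π.
  (u')² cross terms: 2·(4)·(4)·∫cos(x)·sin(2x) dx = 32·(4/3) = 128/3.
  So ∫_0^π (u')² dx = 8*π + 8*π + 128/3 = 128/3 + 16*π.
||u||_{H^1}^2 = (32/3 + 10*π) + (128/3 + 16*π) = 160/3 + 26*π.


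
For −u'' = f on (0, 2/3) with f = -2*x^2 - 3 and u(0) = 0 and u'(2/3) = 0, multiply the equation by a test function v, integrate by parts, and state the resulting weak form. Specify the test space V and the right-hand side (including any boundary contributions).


V = {v ∈ H^1(0, 2/3) : v(0) = 0} (test functions vanish at x = 0 where u is specified); weak form: ∫_0^2/3 u'v' dx = ∫_0^2/3 (-2*x^2 - 3) v dx for all v ∈ V.

Multiply both sides by a test function v and integrate from 0 to 2/3:
  ∫_0^2/3 −u''(x) v(x) dx = ∫_0^2/3 f(x) v(x) dx.
Integrate the LHS by parts once:
  ∫_0^2/3 −u'' v dx = −[u'(x) v(x)]_0^2/3 + ∫_0^2/3 u'(x) v'(x) dx.
Thus ∫_0^2/3 u'(x) v'(x) dx = ∫_0^2/3 f(x) v(x) dx + [u'(x) v(x)]_0^2/3.
Choose V so that boundary terms are either known or forced to vanish.
Mixed BC: u(0) = 0 (Dirichlet) and u'(2/3) = 0 (Neumann). Define V = {v ∈ H^1(0, 2/3) : v(0) = 0}. Then [u' v]_0^2/3 = u'(2/3)·v(2/3) − u'(0)·0 = 0.
Weak formulation: find u (satisfying any essential BC) such that ∫_0^2/3 u'(x) v'(x) dx = ∫_0^2/3 f v dx for all v ∈ V (Dirichlet at 0 absorbed into V; the Neumann datum at x = 2/3 is zero, so no boundary term remains).
Substituting f(x) = -2*x^2 - 3, the right-hand side is ∫_0^2/3 (-2*x^2 - 3) v dx.


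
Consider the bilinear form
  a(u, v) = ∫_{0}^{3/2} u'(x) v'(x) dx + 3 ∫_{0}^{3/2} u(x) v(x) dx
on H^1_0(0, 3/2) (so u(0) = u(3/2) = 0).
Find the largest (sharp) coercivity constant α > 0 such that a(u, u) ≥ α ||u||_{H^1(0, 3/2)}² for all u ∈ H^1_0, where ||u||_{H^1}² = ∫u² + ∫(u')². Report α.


α = 1

Coercivity of a(·,·) on H^1_0(0, 3/2) means a(u, u) ≥ α ||u||_{H^1}² for every u ∈ H^1_0.
The interval has length L = 3/2, and Poincaré/coercivity depend only on L. Here a(u, u) = ∫(u')² + (3)·∫u².
Here c = 3 ≥ 1, so a(u,u) = ∫(u')² + c∫u² ≥ ∫(u')² + ∫u² = ||u||_{H^1}², i.e. α = 1 works. No larger α is possible: a(u,u) ≥ α||u||_{H^1}² means (1−α)∫(u')² ≥ (α−c)∫u², and for the modes u_n = sin(nπ(x−x₀)/L) (x₀ the left endpoint) one has ∫u_n²/∫(u_n')² = (L/(nπ))² → 0, so a(u_n,u_n)/||u_n||_{H^1}² → 1. Hence the optimal constant is α = 1.
Therefore α = 1.


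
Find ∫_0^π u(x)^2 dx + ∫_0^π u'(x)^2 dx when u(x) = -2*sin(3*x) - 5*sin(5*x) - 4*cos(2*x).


||u||_{H^1(0,π)}^2 = 4016/21 + 385*π

u'(x) = 8*sin(2*x) - 6*cos(3*x) - 25*cos(5*x).
Expand u² and (u')² and integrate term by term on (0, π), using: for integers n ≥ 1, ∫_0^π sin²(nx) dx = ∫_0^π cos²(nx) dx = π/2; for n ≠ n', ∫_0^π sin(nx)sin(n'x) dx = ∫_0^π cos(nx)cos(n'x) dx = 0; and by product-to-sum, ∫_0^π sin(nx)cos(n'x) dx = ½∫_0^π [sin((n+n')x) + sin((n−n')x)] dx, which is 0 when n+n' is even and 2n/(n²−n'²) when n+n' is odd (it need not vanish on (0, π)).
  u² squared terms: (-5)²·∫sin(5x)² dx = 25·π/2 = 25*π/2;  (-4)²·∫cos(2x)² dx = 16·π/2 = 8*π;  (-2)²·∫sin(3x)² dx = 4·π/2 = 2*π.
  u² cross terms: 2·(-5)·(-4)·∫sin(5x)·cos(2x) dx = 40·(10/21) = 400/21;  2·(-5)·(-2)·∫sin(5x)·sin(3x) dx = 20·(0) = 0;  2·(-4)·(-2)·∫cos(2x)·sin(3x) dx = 16·(6/5) = 96/5.
  So ∫_0^π u² dx = 25*π/2 + 8*π + 2*π + 400/21 + 0 + 96/5 = 4016/105 + 45*π/2.
  (u')² squared terms: (-25)²·∫cos(5x)² dx = 625·π/2 = 625*π/2;  (-6)²·∫cos(3x)² dx = 36·π/2 = 18*π;  (8)²·∫sin(2x)² dx = 64·π/2 = 32*π.
  (u')² cross terms: 2·(-25)·(-6)·∫cos(5x)·cos(3x) dx = 300·(0) = 0;  2·(-25)·(8)·∫cos(5x)·sin(2x) dx = -400·(-4/21) = 1600/21;  2·(-6)·(8)·∫cos(3x)·sin(2x) dx = -96·(-4/5) = 384/5.
  So ∫_0^π (u')² dx = 625*π/2 + 18*π + 32*π + 0 + 1600/21 + 384/5 = 16064/105 + 725*π/2.
||u||_{H^1}^2 = (4016/105 + 45*π/2) + (16064/105 + 725*π/2) = 4016/21 + 385*π.


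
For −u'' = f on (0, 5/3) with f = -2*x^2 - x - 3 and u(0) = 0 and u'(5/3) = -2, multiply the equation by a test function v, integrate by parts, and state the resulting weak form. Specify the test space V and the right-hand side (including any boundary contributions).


V = {v ∈ H^1(0, 5/3) : v(0) = 0} (test functions vanish at x = 0 where u is specified); weak form: ∫_0^5/3 u'v' dx = ∫_0^5/3 (-2*x^2 - x - 3) v dx − 2·v(5/3) for all v ∈ V.

Multiply both sides by a test function v and integrate from 0 to 5/3:
  ∫_0^5/3 −u''(x) v(x) dx = ∫_0^5/3 f(x) v(x) dx.
Integrate the LHS by parts once:
  ∫_0^5/3 −u'' v dx = −[u'(x) v(x)]_0^5/3 + ∫_0^5/3 u'(x) v'(x) dx.
Thus ∫_0^5/3 u'(x) v'(x) dx = ∫_0^5/3 f(x) v(x) dx + [u'(x) v(x)]_0^5/3.
Choose V so that boundary terms are either known or forced to vanish.
Mixed BC: u(0) = 0 (Dirichlet) and u'(5/3) = -2 (Neumann). Define V = {v ∈ H^1(0, 5/3) : v(0) = 0}. Then [u' v]_0^5/3 = u'(5/3)·v(5/3) − u'(0)·0 = − 2·v(5/3).
Weak formulation: find u (satisfying any essential BC) such that ∫_0^5/3 u'(x) v'(x) dx = ∫_0^5/3 f v dx − 2·v(5/3) for all v ∈ V (Dirichlet at 0 absorbed into V; Neumann datum at x = 5/3 contributes the boundary term).
Substituting f(x) = -2*x^2 - x - 3, the right-hand side is ∫_0^5/3 (-2*x^2 - x - 3) v dx − 2·v(5/3).
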